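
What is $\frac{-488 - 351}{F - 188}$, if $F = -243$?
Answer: $\frac{839}{431} \approx 1.9466$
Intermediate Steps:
$\frac{-488 - 351}{F - 188} = \frac{-488 - 351}{-243 - 188} = - \frac{839}{-431} = \left(-839\right) \left(- \frac{1}{431}\right) = \frac{839}{431}$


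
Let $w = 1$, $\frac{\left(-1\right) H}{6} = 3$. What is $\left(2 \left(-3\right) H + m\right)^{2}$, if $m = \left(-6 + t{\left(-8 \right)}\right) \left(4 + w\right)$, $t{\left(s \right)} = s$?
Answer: $1444$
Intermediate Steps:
$H = -18$ ($H = \left(-6\right) 3 = -18$)
$m = -70$ ($m = \left(-6 - 8\right) \left(4 + 1\right) = \left(-14\right) 5 = -70$)
$\left(2 \left(-3\right) H + m\right)^{2} = \left(2 \left(-3\right) \left(-18\right) - 70\right)^{2} = \left(\left(-6\right) \left(-18\right) - 70\right)^{2} = \left(108 - 70\right)^{2} = 38^{2} = 1444$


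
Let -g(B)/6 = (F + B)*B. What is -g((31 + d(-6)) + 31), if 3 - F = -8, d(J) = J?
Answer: 22512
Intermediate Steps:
F = 11 (F = 3 - 1*(-8) = 3 + 8 = 11)
g(B) = -6*B*(11 + B) (g(B) = -6*(11 + B)*B = -6*B*(11 + B))
-g((31 + d(-6)) + 31) = -(-6)*((31 - 6) + 31)*(11 + ((31 - 6) + 31)) = -(-6)*(25 + 31)*(11 + (25 + 31)) = -(-6)*56*(11 + 56) = -(-6)*56*67 = -1*(-22512) = 22512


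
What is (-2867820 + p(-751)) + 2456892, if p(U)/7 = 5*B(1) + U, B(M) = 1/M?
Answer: -416150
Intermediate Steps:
p(U) = 35 + 7*U (p(U) = 7*(5/1 + U) = 7*(5*1 + U) = 7*(5 + U) = 35 + 7*U)
(-2867820 + p(-751)) + 2456892 = (-2867820 + (35 + 7*(-751))) + 2456892 = (-2867820 + (35 - 5257)) + 2456892 = (-2867820 - 5222) + 2456892 = -2873042 + 2456892 = -416150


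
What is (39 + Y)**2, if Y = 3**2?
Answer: 2304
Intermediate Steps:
Y = 9
(39 + Y)**2 = (39 + 9)**2 = 48**2 = 2304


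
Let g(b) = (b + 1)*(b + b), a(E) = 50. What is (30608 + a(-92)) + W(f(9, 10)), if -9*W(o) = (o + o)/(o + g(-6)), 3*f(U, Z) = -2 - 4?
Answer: 8001740/261 ≈ 30658.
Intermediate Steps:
g(b) = 2*b*(1 + b) (g(b) = (1 + b)*(2*b) = 2*b*(1 + b))
f(U, Z) = -2 (f(U, Z) = (-2 - 4)/3 = (⅓)*(-6) = -2)
W(o) = -2*o/(9*(60 + o)) (W(o) = -(o + o)/(9*(o + 2*(-6)*(1 - 6))) = -2*o/(9*(o + 2*(-6)*(-5))) = -2*o/(9*(o + 60)) = -2*o/(9*(60 + o)))
(30608 + a(-92)) + W(f(9, 10)) = (30608 + 50) - 2*(-2)/(540 + 9*(-2)) = 30658 - 2*(-2)/(540 - 18) = 30658 - 2*(-2)/522 = 30658 - 2*(-2)*1/522 = 30658 + 2/261 = 8001740/261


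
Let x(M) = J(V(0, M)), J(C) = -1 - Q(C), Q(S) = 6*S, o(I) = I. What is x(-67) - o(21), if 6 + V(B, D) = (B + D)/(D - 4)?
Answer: 592/71 ≈ 8.3380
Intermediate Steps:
V(B, D) = -6 + (B + D)/(-4 + D) (V(B, D) = -6 + (B + D)/(D - 4) = -6 + (B + D)/(-4 + D))
J(C) = -1 - 6*C
x(M) = -1 - 6*(24 - 5*M)/(-4 + M) (x(M) = -1 - 6*(24 + 0 - 5*M)/(-4 + M) = -1 - 6*(24 - 5*M)/(-4 + M))
x(-67) - o(21) = (-140 + 29*(-67))/(-4 - 67) - 1*21 = (-140 - 1943)/(-71) - 21 = -1/71*(-2083) - 21 = 2083/71 - 21 = 592/71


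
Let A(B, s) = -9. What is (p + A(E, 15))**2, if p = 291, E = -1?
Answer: 79524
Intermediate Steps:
(p + A(E, 15))**2 = (291 - 9)**2 = 282**2 = 79524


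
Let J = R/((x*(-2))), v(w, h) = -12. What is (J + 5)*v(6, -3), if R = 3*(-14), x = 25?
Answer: -1752/25 ≈ -70.080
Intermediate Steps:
R = -42
J = 21/25 (J = -42/(25*(-2)) = -42/(-50) = -42*(-1/50) = 21/25 ≈ 0.84000)
(J + 5)*v(6, -3) = (21/25 + 5)*(-12) = (146/25)*(-12) = -1752/25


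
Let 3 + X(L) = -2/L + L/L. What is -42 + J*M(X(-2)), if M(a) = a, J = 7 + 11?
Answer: -60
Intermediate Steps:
J = 18
X(L) = -2 - 2/L (X(L) = -3 + (-2/L + L/L) = -3 + (-2/L + 1) = -3 + (1 - 2/L) = -2 - 2/L)
-42 + J*M(X(-2)) = -42 + 18*(-2 - 2/(-2)) = -42 + 18*(-2 - 2*(-½)) = -42 + 18*(-2 + 1) = -42 + 18*(-1) = -42 - 18 = -60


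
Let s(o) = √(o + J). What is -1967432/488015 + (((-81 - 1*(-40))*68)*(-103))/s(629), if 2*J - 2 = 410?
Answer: -1967432/488015 + 287164*√835/835 ≈ 9933.7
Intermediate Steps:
J = 206 (J = 1 + (½)*410 = 1 + 205 = 206)
s(o) = √(206 + o) (s(o) = √(o + 206) = √(206 + o))
-1967432/488015 + (((-81 - 1*(-40))*68)*(-103))/s(629) = -1967432/488015 + (((-81 - 1*(-40))*68)*(-103))/(√(206 + 629)) = -1967432*1/488015 + (((-81 + 40)*68)*(-103))/(√835) = -1967432/488015 + (-41*68*(-103))*(√835/835) = -1967432/488015 + (-2788*(-103))*(√835/835) = -1967432/488015 + 287164*(√835/835) = -1967432/488015 + 287164*√835/835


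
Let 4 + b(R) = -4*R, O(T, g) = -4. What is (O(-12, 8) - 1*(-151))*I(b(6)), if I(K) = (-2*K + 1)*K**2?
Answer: 6569136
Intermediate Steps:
b(R) = -4 - 4*R
I(K) = K**2*(1 - 2*K) (I(K) = (1 - 2*K)*K**2 = K**2*(1 - 2*K))
(O(-12, 8) - 1*(-151))*I(b(6)) = (-4 - 1*(-151))*((-4 - 4*6)**2*(1 - 2*(-4 - 4*6))) = (-4 + 151)*((-4 - 24)**2*(1 - 2*(-4 - 24))) = 147*((-28)**2*(1 - 2*(-28))) = 147*(784*(1 + 56)) = 147*(784*57) = 147*44688 = 6569136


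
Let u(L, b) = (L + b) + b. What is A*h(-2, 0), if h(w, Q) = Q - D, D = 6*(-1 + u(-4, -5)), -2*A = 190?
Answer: -8550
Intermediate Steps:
A = -95 (A = -1/2*190 = -95)
u(L, b) = L + 2*b
D = -90 (D = 6*(-1 + (-4 + 2*(-5))) = 6*(-1 + (-4 - 10)) = 6*(-1 - 14) = 6*(-15) = -90)
h(w, Q) = 90 + Q (h(w, Q) = Q - 1*(-90) = Q + 90 = 90 + Q)
A*h(-2, 0) = -95*(90 + 0) = -95*90 = -8550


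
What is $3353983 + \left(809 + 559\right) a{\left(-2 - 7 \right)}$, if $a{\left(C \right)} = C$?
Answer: $3341671$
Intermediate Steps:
$3353983 + \left(809 + 559\right) a{\left(-2 - 7 \right)} = 3353983 + \left(809 + 559\right) \left(-2 - 7\right) = 3353983 + 1368 \left(-2 - 7\right) = 3353983 + 1368 \left(-9\right) = 3353983 - 12312 = 3341671$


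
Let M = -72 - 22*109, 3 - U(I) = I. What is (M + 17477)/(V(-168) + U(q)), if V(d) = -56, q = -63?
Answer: 15007/10 ≈ 1500.7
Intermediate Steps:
U(I) = 3 - I
M = -2470 (M = -72 - 2398 = -2470)
(M + 17477)/(V(-168) + U(q)) = (-2470 + 17477)/(-56 + (3 - 1*(-63))) = 15007/(-56 + (3 + 63)) = 15007/(-56 + 66) = 15007/10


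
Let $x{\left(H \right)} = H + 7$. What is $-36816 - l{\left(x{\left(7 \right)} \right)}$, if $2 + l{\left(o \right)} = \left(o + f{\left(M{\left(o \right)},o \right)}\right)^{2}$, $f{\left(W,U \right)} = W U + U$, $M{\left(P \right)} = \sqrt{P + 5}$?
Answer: $-41322 - 784 \sqrt{19} \approx -44739.0$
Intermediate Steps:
$x{\left(H \right)} = 7 + H$
$M{\left(P \right)} = \sqrt{5 + P}$
$f{\left(W,U \right)} = U + U W$ ($f{\left(W,U \right)} = U W + U = U + U W$)
$l{\left(o \right)} = -2 + \left(o + o \left(1 + \sqrt{5 + o}\right)\right)^{2}$
$-36816 - l{\left(x{\left(7 \right)} \right)} = -36816 - \left(-2 + \left(7 + 7\right)^{2} \left(2 + \sqrt{5 + \left(7 + 7\right)}\right)^{2}\right) = -36816 - \left(-2 + 14^{2} \left(2 + \sqrt{5 + 14}\right)^{2}\right) = -36816 - \left(-2 + 196 \left(2 + \sqrt{19}\right)^{2}\right) = -36816 + \left(2 - 196 \left(2 + \sqrt{19}\right)^{2}\right) = -36814 - 196 \left(2 + \sqrt{19}\right)^{2}$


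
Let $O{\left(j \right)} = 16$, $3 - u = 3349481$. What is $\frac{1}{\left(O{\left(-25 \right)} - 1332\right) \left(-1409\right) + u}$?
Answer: $- \frac{1}{1495234} \approx -6.6879 \cdot 10^{-7}$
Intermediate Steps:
$u = -3349478$ ($u = 3 - 3349481 = -3349478$)
$\frac{1}{\left(O{\left(-25 \right)} - 1332\right) \left(-1409\right) + u} = \frac{1}{\left(16 - 1332\right) \left(-1409\right) - 3349478} = \frac{1}{\left(-1316\right) \left(-1409\right) - 3349478} = \frac{1}{1854244 - 3349478} = \frac{1}{-1495234} = - \frac{1}{1495234}$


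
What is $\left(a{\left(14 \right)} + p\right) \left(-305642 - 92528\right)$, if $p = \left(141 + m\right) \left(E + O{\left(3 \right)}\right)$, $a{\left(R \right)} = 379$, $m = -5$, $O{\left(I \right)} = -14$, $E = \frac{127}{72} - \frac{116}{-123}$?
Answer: $\frac{169970013260}{369} \approx 4.6062 \cdot 10^{8}$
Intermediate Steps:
$E = \frac{7991}{2952}$ ($E = 127 \cdot \frac{1}{72} - - \frac{116}{123} = \frac{127}{72} + \frac{116}{123} = \frac{7991}{2952} \approx 2.707$)
$p = - \frac{566729}{369}$ ($p = \left(141 - 5\right) \left(\frac{7991}{2952} - 14\right) = 136 \left(- \frac{33337}{2952}\right) = - \frac{566729}{369} \approx -1535.9$)
$\left(a{\left(14 \right)} + p\right) \left(-305642 - 92528\right) = \left(379 - \frac{566729}{369}\right) \left(-305642 - 92528\right) = \left(- \frac{426878}{369}\right) \left(-398170\right) = \frac{169970013260}{369}$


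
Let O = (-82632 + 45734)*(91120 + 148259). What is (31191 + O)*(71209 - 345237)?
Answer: 2420372903478228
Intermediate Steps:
O = -8832606342 (O = -36898*239379 = -8832606342)
(31191 + O)*(71209 - 345237) = (31191 - 8832606342)*(71209 - 345237) = -8832575151*(-274028) = 2420372903478228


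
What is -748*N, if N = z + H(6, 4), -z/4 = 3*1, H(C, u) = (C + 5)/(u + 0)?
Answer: 6919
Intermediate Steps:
H(C, u) = (5 + C)/u
z = -12 ≈ -12.000
N = -37/4 (N = -12 + (5 + 6)/4 = -12 + (¼)*11 = -12 + 11/4 = -37/4 ≈ -9.2500)
-748*N = -748*(-37/4) = 6919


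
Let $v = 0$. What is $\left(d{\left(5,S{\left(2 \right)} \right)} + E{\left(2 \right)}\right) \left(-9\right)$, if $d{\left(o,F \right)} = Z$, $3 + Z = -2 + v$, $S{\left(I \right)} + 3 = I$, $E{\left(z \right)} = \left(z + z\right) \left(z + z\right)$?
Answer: $-99$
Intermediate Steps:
$E{\left(z \right)} = 4 z^{2}$ ($E{\left(z \right)} = 2 z 2 z = 4 z^{2}$)
$S{\left(I \right)} = -3 + I$
$Z = -5$ ($Z = -3 + \left(-2 + 0\right) = -3 - 2 = -5$)
$d{\left(o,F \right)} = -5$
$\left(d{\left(5,S{\left(2 \right)} \right)} + E{\left(2 \right)}\right) \left(-9\right) = \left(-5 + 4 \cdot 2^{2}\right) \left(-9\right) = \left(-5 + 4 \cdot 4\right) \left(-9\right) = \left(-5 + 16\right) \left(-9\right) = 11 \left(-9\right) = -99$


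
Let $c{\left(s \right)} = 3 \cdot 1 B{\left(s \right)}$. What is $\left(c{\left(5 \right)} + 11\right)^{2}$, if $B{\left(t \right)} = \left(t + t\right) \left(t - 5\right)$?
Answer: $121$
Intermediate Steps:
$B{\left(t \right)} = 2 t \left(-5 + t\right)$
$c{\left(s \right)} = 6 s \left(-5 + s\right)$ ($c{\left(s \right)} = 3 \cdot 1 \cdot 2 s \left(-5 + s\right) = 3 \cdot 2 s \left(-5 + s\right) = 6 s \left(-5 + s\right)$)
$\left(c{\left(5 \right)} + 11\right)^{2} = \left(6 \cdot 5 \left(-5 + 5\right) + 11\right)^{2} = \left(6 \cdot 5 \cdot 0 + 11\right)^{2} = \left(0 + 11\right)^{2} = 11^{2} = 121$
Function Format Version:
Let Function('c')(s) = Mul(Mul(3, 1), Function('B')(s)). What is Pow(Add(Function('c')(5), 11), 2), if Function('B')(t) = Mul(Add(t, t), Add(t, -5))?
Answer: 121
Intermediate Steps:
Function('B')(t) = Mul(2, t, Add(-5, t)) (Function('B')(t) = Mul(Mul(2, t), Add(-5, t)) = Mul(2, t, Add(-5, t)))
Function('c')(s) = Mul(6, s, Add(-5, s)) (Function('c')(s) = Mul(Mul(3, 1), Mul(2, s, Add(-5, s))) = Mul(3, Mul(2, s, Add(-5, s))) = Mul(6, s, Add(-5, s)))
Pow(Add(Function('c')(5), 11), 2) = Pow(Add(Mul(6, 5, Add(-5, 5)), 11), 2) = Pow(Add(Mul(6, 5, 0), 11), 2) = Pow(Add(0, 11), 2) = Pow(11, 2) = 121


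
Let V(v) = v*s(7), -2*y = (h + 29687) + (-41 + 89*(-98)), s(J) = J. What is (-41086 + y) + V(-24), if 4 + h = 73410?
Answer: -88419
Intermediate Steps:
h = 73406 (h = -4 + 73410 = 73406)
y = -47165 (y = -((73406 + 29687) + (-41 + 89*(-98)))/2 = -(103093 + (-41 - 8722))/2 = -(103093 - 8763)/2 = -½*94330 = -47165)
V(v) = 7*v (V(v) = v*7 = 7*v)
(-41086 + y) + V(-24) = (-41086 - 47165) + 7*(-24) = -88251 - 168 = -88419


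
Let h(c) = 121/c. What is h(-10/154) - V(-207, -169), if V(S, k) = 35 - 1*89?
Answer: -9047/5 ≈ -1809.4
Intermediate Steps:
V(S, k) = -54 (V(S, k) = 35 - 89 = -54)
h(-10/154) - V(-207, -169) = 121/((-10/154)) - 1*(-54) = 121/((-10*1/154)) + 54 = 121/(-5/77) + 54 = 121*(-77/5) + 54 = -9317/5 + 54 = -9047/5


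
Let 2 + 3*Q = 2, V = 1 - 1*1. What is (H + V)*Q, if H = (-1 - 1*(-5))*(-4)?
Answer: 0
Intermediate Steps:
V = 0 (V = 1 - 1 = 0)
Q = 0 (Q = -⅔ + (⅓)*2 = -⅔ + ⅔ = 0)
H = -16 (H = (-1 + 5)*(-4) = 4*(-4) = -16)
(H + V)*Q = (-16 + 0)*0 = -16*0 = 0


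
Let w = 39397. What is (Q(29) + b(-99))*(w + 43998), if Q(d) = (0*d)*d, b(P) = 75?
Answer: 6254625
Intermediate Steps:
Q(d) = 0 (Q(d) = 0*d = 0)
(Q(29) + b(-99))*(w + 43998) = (0 + 75)*(39397 + 43998) = 75*83395 = 6254625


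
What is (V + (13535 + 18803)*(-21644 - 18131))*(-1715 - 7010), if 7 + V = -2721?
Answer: 11222502265550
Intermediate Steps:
V = -2728 (V = -7 - 2721 = -2728)
(V + (13535 + 18803)*(-21644 - 18131))*(-1715 - 7010) = (-2728 + (13535 + 18803)*(-21644 - 18131))*(-1715 - 7010) = (-2728 + 32338*(-39775))*(-8725) = (-2728 - 1286243950)*(-8725) = -1286246678*(-8725) = 11222502265550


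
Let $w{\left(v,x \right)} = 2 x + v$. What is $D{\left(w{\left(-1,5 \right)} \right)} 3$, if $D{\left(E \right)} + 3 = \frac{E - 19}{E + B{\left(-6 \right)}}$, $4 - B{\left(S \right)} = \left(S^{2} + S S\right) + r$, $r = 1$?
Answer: $- \frac{17}{2} \approx -8.5$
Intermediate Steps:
$B{\left(S \right)} = 3 - 2 S^{2}$ ($B{\left(S \right)} = 4 - \left(\left(S^{2} + S S\right) + 1\right) = 4 - \left(\left(S^{2} + S^{2}\right) + 1\right) = 4 - \left(2 S^{2} + 1\right) = 4 - \left(1 + 2 S^{2}\right) = 3 - 2 S^{2}$)
$w{\left(v,x \right)} = v + 2 x$
$D{\left(E \right)} = -3 + \frac{-19 + E}{-69 + E}$ ($D{\left(E \right)} = -3 + \frac{E - 19}{E + \left(3 - 2 \left(-6\right)^{2}\right)} = -3 + \frac{-19 + E}{E + \left(3 - 72\right)} = -3 + \frac{-19 + E}{E - 69} = -3 + \frac{-19 + E}{-69 + E}$)
$D{\left(w{\left(-1,5 \right)} \right)} 3 = \frac{2 \left(94 - \left(-1 + 2 \cdot 5\right)\right)}{-69 + \left(-1 + 2 \cdot 5\right)} 3 = \frac{2 \left(94 - \left(-1 + 10\right)\right)}{-69 + \left(-1 + 10\right)} 3 = \frac{2 \left(94 - 9\right)}{-69 + 9} \cdot 3 = \frac{2 \left(94 - 9\right)}{-60} \cdot 3 = 2 \left(- \frac{1}{60}\right) 85 \cdot 3 = \left(- \frac{17}{6}\right) 3 = - \frac{17}{2}$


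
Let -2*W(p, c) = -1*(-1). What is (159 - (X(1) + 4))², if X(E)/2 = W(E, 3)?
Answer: 24336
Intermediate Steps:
W(p, c) = -½ (W(p, c) = -(-1)*(-1)/2 = -½*1 = -½)
X(E) = -1 (X(E) = 2*(-½) = -1)
(159 - (X(1) + 4))² = (159 - (-1 + 4))² = (159 - 1*3)² = (159 - 3)² = 156² = 24336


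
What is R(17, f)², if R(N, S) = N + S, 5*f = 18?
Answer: 10609/25 ≈ 424.36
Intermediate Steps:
f = 18/5 (f = (⅕)*18 = 18/5 ≈ 3.6000)
R(17, f)² = (17 + 18/5)² = (103/5)² = 10609/25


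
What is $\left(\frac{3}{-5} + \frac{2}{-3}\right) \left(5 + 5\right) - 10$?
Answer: $- \frac{68}{3} \approx -22.667$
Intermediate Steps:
$\left(\frac{3}{-5} + \frac{2}{-3}\right) \left(5 + 5\right) - 10 = \left(3 \left(- \frac{1}{5}\right) + 2 \left(- \frac{1}{3}\right)\right) 10 - 10 = \left(- \frac{3}{5} - \frac{2}{3}\right) 10 - 10 = \left(- \frac{19}{15}\right) 10 - 10 = - \frac{38}{3} - 10 = - \frac{68}{3}$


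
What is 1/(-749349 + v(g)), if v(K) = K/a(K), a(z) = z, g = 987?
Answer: -1/749348 ≈ -1.3345e-6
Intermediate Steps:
v(K) = 1 (v(K) = K/K = 1)
1/(-749349 + v(g)) = 1/(-749349 + 1) = 1/(-749348) = -1/749348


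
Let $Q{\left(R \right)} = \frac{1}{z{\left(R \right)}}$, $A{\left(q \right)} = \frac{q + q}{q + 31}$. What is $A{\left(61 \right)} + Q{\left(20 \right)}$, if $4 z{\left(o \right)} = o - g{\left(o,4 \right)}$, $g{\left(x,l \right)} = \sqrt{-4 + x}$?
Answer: $\frac{145}{92} \approx 1.5761$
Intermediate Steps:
$z{\left(o \right)} = - \frac{\sqrt{-4 + o}}{4} + \frac{o}{4}$ ($z{\left(o \right)} = \frac{o - \sqrt{-4 + o}}{4} = - \frac{\sqrt{-4 + o}}{4} + \frac{o}{4}$)
$A{\left(q \right)} = \frac{2 q}{31 + q}$
$Q{\left(R \right)} = \frac{1}{- \frac{\sqrt{-4 + R}}{4} + \frac{R}{4}}$
$A{\left(61 \right)} + Q{\left(20 \right)} = 2 \cdot 61 \frac{1}{31 + 61} + \frac{4}{20 - \sqrt{-4 + 20}} = 2 \cdot 61 \cdot \frac{1}{92} + \frac{4}{20 - \sqrt{16}} = 2 \cdot 61 \cdot \frac{1}{92} + \frac{4}{20 - 4} = \frac{61}{46} + \frac{4}{20 - 4} = \frac{61}{46} + \frac{4}{16} = \frac{61}{46} + 4 \cdot \frac{1}{16} = \frac{61}{46} + \frac{1}{4} = \frac{145}{92}$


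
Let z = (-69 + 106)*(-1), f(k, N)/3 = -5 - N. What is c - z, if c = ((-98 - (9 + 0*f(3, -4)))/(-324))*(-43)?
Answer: 7387/324 ≈ 22.799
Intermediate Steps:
f(k, N) = -15 - 3*N (f(k, N) = 3*(-5 - N) = -15 - 3*N)
z = -37 (z = 37*(-1) = -37)
c = -4601/324 (c = ((-98 - (9 + 0*(-15 - 3*(-4))))/(-324))*(-43) = ((-98 - (9 + 0*(-15 + 12)))*(-1/324))*(-43) = ((-98 - (9 + 0*(-3)))*(-1/324))*(-43) = ((-98 - (9 + 0))*(-1/324))*(-43) = ((-98 - 1*9)*(-1/324))*(-43) = ((-98 - 9)*(-1/324))*(-43) = -107*(-1/324)*(-43) = (107/324)*(-43) = -4601/324 ≈ -14.201)
c - z = -4601/324 - 1*(-37) = -4601/324 + 37 = 7387/324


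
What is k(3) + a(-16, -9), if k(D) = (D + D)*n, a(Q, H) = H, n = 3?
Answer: 9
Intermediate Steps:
k(D) = 6*D (k(D) = (D + D)*3 = (2*D)*3 = 6*D)
k(3) + a(-16, -9) = 6*3 - 9 = 18 - 9 = 9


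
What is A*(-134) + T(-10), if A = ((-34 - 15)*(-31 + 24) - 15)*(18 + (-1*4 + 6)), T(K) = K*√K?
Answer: -879040 - 10*I*√10 ≈ -8.7904e+5 - 31.623*I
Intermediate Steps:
T(K) = K^(3/2)
A = 6560 (A = (-49*(-7) - 15)*(18 + (-4 + 6)) = (343 - 15)*(18 + 2) = 328*20 = 6560)
A*(-134) + T(-10) = 6560*(-134) + (-10)^(3/2) = -879040 - 10*I*√10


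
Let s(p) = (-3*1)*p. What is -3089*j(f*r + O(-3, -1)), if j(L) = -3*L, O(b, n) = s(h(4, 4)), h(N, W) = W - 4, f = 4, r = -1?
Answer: -37068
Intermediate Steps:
h(N, W) = -4 + W
s(p) = -3*p
O(b, n) = 0 (O(b, n) = -3*(-4 + 4) = -3*0 = 0)
-3089*j(f*r + O(-3, -1)) = -(-9267)*(4*(-1) + 0) = -(-9267)*(-4 + 0) = -(-9267)*(-4) = -3089*12 = -37068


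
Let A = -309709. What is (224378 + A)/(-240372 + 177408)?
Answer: 85331/62964 ≈ 1.3552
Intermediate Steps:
(224378 + A)/(-240372 + 177408) = (224378 - 309709)/(-240372 + 177408) = -85331/(-62964) = -85331*(-1/62964) = 85331/62964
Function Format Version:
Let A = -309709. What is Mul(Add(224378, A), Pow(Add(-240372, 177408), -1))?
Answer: Rational(85331, 62964) ≈ 1.3552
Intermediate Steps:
Mul(Add(224378, A), Pow(Add(-240372, 177408), -1)) = Mul(Add(224378, -309709), Pow(Add(-240372, 177408), -1)) = Mul(-85331, Pow(-62964, -1)) = Mul(-85331, Rational(-1, 62964)) = Rational(85331, 62964)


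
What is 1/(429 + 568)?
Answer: 1/997 ≈ 0.0010030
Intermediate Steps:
1/(429 + 568) = 1/997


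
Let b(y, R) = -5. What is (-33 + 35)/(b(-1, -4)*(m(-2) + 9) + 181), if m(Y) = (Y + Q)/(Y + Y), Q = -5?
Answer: 8/509 ≈ 0.015717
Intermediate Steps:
m(Y) = (-5 + Y)/(2*Y) (m(Y) = (Y - 5)/(Y + Y) = (-5 + Y)/((2*Y)) = (-5 + Y)*(1/(2*Y)) = (-5 + Y)/(2*Y))
(-33 + 35)/(b(-1, -4)*(m(-2) + 9) + 181) = (-33 + 35)/(-5*((½)*(-5 - 2)/(-2) + 9) + 181) = 2/(-5*((½)*(-½)*(-7) + 9) + 181) = 2/(-5*(7/4 + 9) + 181) = 2/(-5*43/4 + 181) = 2/(-215/4 + 181) = 2/(509/4) = 2*(4/509) = 8/509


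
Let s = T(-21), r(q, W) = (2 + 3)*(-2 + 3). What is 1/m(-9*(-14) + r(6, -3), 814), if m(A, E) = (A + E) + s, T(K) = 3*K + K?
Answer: 1/861 ≈ 0.0011614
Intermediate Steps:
r(q, W) = 5 (r(q, W) = 5*1 = 5)
T(K) = 4*K
s = -84 (s = 4*(-21) = -84)
m(A, E) = -84 + A + E (m(A, E) = (A + E) - 84 = -84 + A + E)
1/m(-9*(-14) + r(6, -3), 814) = 1/(-84 + (-9*(-14) + 5) + 814) = 1/(-84 + (126 + 5) + 814) = 1/(-84 + 131 + 814) = 1/861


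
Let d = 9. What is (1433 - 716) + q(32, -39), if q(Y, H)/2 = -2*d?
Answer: 681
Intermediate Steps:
q(Y, H) = -36 (q(Y, H) = 2*(-2*9) = 2*(-18) = -36)
(1433 - 716) + q(32, -39) = (1433 - 716) - 36 = 717 - 36 = 681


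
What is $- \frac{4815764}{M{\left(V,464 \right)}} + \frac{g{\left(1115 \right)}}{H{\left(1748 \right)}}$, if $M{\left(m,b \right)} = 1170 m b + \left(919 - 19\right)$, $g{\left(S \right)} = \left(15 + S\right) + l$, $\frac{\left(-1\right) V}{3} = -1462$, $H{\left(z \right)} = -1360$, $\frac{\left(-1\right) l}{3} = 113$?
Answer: $- \frac{94498892491}{161912935440} \approx -0.58364$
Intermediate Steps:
$l = -339$ ($l = \left(-3\right) 113 = -339$)
$V = 4386$ ($V = \left(-3\right) \left(-1462\right) = 4386$)
$g{\left(S \right)} = -324 + S$ ($g{\left(S \right)} = \left(15 + S\right) - 339 = -324 + S$)
$M{\left(m,b \right)} = 900 + 1170 b m$ ($M{\left(m,b \right)} = 1170 b m + \left(919 - 19\right) = 1170 b m + 900 = 900 + 1170 b m$)
$- \frac{4815764}{M{\left(V,464 \right)}} + \frac{g{\left(1115 \right)}}{H{\left(1748 \right)}} = - \frac{4815764}{900 + 1170 \cdot 464 \cdot 4386} + \frac{-324 + 1115}{-1360} = - \frac{4815764}{900 + 2381071680} + 791 \left(- \frac{1}{1360}\right) = - \frac{4815764}{2381072580} - \frac{791}{1360} = \left(-4815764\right) \frac{1}{2381072580} - \frac{791}{1360} = - \frac{1203941}{595268145} - \frac{791}{1360} = - \frac{94498892491}{161912935440}$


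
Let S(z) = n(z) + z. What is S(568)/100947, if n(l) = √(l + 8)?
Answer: 592/100947 ≈ 0.0058645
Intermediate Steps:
n(l) = √(8 + l)
S(z) = z + √(8 + z) (S(z) = √(8 + z) + z = z + √(8 + z))
S(568)/100947 = (568 + √(8 + 568))/100947 = (568 + √576)*(1/100947) = (568 + 24)*(1/100947) = 592*(1/100947) = 592/100947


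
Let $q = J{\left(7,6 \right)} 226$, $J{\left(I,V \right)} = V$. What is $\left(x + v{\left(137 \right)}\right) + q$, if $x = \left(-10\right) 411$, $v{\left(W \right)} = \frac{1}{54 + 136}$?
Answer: $- \frac{523259}{190} \approx -2754.0$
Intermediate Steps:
$v{\left(W \right)} = \frac{1}{190}$
$x = -4110$
$q = 1356$ ($q = 6 \cdot 226 = 1356$)
$\left(x + v{\left(137 \right)}\right) + q = \left(-4110 + \frac{1}{190}\right) + 1356 = - \frac{780899}{190} + 1356 = - \frac{523259}{190}$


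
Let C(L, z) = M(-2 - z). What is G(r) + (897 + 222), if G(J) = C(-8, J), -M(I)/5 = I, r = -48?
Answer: 889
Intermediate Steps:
M(I) = -5*I
C(L, z) = 10 + 5*z (C(L, z) = -5*(-2 - z) = 10 + 5*z)
G(J) = 10 + 5*J
G(r) + (897 + 222) = (10 + 5*(-48)) + (897 + 222) = (10 - 240) + 1119 = -230 + 1119 = 889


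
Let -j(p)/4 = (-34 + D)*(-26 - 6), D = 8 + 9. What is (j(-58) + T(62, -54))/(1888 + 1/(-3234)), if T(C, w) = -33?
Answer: -7143906/6105791 ≈ -1.1700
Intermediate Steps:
D = 17
j(p) = -2176 (j(p) = -4*(-34 + 17)*(-26 - 6) = -(-68)*(-32) = -4*544 = -2176)
(j(-58) + T(62, -54))/(1888 + 1/(-3234)) = (-2176 - 33)/(1888 + 1/(-3234)) = -2209/(1888 - 1/3234) = -2209/6105791/3234 = -2209*3234/6105791 = -7143906/6105791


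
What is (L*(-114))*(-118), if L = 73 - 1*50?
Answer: 309396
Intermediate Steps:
L = 23 (L = 73 - 50 = 23)
(L*(-114))*(-118) = (23*(-114))*(-118) = -2622*(-118) = 309396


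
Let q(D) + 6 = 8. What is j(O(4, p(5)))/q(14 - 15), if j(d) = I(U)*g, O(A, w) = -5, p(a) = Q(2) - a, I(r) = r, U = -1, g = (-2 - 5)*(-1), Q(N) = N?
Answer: -7/2 ≈ -3.5000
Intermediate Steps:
g = 7 (g = -7*(-1) = 7)
p(a) = 2 - a
q(D) = 2 (q(D) = -6 + 8 = 2)
j(d) = -7 (j(d) = -1*7 = -7)
j(O(4, p(5)))/q(14 - 15) = -7/2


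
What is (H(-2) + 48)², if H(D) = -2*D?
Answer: 2704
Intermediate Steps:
(H(-2) + 48)² = (-2*(-2) + 48)² = (4 + 48)² = 52² = 2704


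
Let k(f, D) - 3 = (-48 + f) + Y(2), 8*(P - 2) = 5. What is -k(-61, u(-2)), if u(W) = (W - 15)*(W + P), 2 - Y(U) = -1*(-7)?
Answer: 111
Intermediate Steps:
P = 21/8 (P = 2 + (⅛)*5 = 2 + 5/8 = 21/8 ≈ 2.6250)
Y(U) = -5 (Y(U) = 2 - (-1)*(-7) = 2 - 1*7 = 2 - 7 = -5)
u(W) = (-15 + W)*(21/8 + W) (u(W) = (W - 15)*(W + 21/8) = (-15 + W)*(21/8 + W))
k(f, D) = -50 + f (k(f, D) = 3 + ((-48 + f) - 5) = 3 + (-53 + f) = -50 + f)
-k(-61, u(-2)) = -(-50 - 61) = -1*(-111) = 111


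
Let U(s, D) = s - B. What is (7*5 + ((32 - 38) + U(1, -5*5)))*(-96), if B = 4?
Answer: -2496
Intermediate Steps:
U(s, D) = -4 + s (U(s, D) = s - 1*4 = s - 4 = -4 + s)
(7*5 + ((32 - 38) + U(1, -5*5)))*(-96) = (7*5 + ((32 - 38) + (-4 + 1)))*(-96) = (35 + (-6 - 3))*(-96) = (35 - 9)*(-96) = 26*(-96) = -2496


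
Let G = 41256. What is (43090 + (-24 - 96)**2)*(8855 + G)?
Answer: 2880881390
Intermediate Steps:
(43090 + (-24 - 96)**2)*(8855 + G) = (43090 + (-24 - 96)**2)*(8855 + 41256) = (43090 + (-120)**2)*50111 = (43090 + 14400)*50111 = 57490*50111 = 2880881390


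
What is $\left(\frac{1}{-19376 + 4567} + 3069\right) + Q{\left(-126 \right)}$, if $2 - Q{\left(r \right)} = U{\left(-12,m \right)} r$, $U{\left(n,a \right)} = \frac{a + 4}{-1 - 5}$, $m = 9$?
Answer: $\frac{41435581}{14809} \approx 2798.0$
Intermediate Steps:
$U{\left(n,a \right)} = - \frac{2}{3} - \frac{a}{6}$ ($U{\left(n,a \right)} = \frac{4 + a}{-6} = \left(4 + a\right) \left(- \frac{1}{6}\right) = - \frac{2}{3} - \frac{a}{6}$)
$Q{\left(r \right)} = 2 + \frac{13 r}{6}$ ($Q{\left(r \right)} = 2 - \left(- \frac{2}{3} - \frac{3}{2}\right) r = 2 - - \frac{13 r}{6} = 2 + \frac{13 r}{6}$)
$\left(\frac{1}{-19376 + 4567} + 3069\right) + Q{\left(-126 \right)} = \left(\frac{1}{-19376 + 4567} + 3069\right) + \left(2 + \frac{13}{6} \left(-126\right)\right) = \left(\frac{1}{-14809} + 3069\right) + \left(2 - 273\right) = \left(- \frac{1}{14809} + 3069\right) - 271 = \frac{45448820}{14809} - 271 = \frac{41435581}{14809}$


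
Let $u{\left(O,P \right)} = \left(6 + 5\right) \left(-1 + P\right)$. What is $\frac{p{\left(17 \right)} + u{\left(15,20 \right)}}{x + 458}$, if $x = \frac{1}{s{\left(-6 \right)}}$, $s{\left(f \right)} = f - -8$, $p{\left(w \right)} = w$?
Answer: $\frac{452}{917} \approx 0.49291$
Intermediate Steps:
$u{\left(O,P \right)} = -11 + 11 P$ ($u{\left(O,P \right)} = 11 \left(-1 + P\right) = -11 + 11 P$)
$s{\left(f \right)} = 8 + f$ ($s{\left(f \right)} = f + 8 = 8 + f$)
$x = \frac{1}{2}$ ($x = \frac{1}{8 - 6} = \frac{1}{2} \approx 0.5$)
$\frac{p{\left(17 \right)} + u{\left(15,20 \right)}}{x + 458} = \frac{17 + \left(-11 + 11 \cdot 20\right)}{\frac{1}{2} + 458} = \frac{17 + \left(-11 + 220\right)}{\frac{917}{2}} = \left(17 + 209\right) \frac{2}{917} = 226 \cdot \frac{2}{917} = \frac{452}{917}$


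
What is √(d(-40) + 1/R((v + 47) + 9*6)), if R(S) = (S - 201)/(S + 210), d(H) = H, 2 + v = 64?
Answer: I*√71934/38 ≈ 7.058*I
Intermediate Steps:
v = 62 (v = -2 + 64 = 62)
R(S) = (-201 + S)/(210 + S)
√(d(-40) + 1/R((v + 47) + 9*6)) = √(-40 + 1/((-201 + ((62 + 47) + 9*6))/(210 + ((62 + 47) + 9*6)))) = √(-40 + 1/((-201 + (109 + 54))/(210 + (109 + 54)))) = √(-40 + 1/((-201 + 163)/(210 + 163))) = √(-40 + 1/(-38/373)) = √(-40 - 373/38) = √(-1893/38) = I*√71934/38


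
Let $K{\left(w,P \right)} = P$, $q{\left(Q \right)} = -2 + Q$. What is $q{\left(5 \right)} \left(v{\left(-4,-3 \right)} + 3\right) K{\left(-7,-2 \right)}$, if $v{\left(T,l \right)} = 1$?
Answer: $-24$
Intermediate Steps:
$q{\left(5 \right)} \left(v{\left(-4,-3 \right)} + 3\right) K{\left(-7,-2 \right)} = \left(-2 + 5\right) \left(1 + 3\right) \left(-2\right) = 3 \cdot 4 \left(-2\right) = 12 \left(-2\right) = -24$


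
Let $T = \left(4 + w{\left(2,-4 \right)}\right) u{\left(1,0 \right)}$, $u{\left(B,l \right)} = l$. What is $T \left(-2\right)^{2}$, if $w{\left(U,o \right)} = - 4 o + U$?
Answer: $0$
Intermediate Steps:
$w{\left(U,o \right)} = U - 4 o$
$T = 0$ ($T = \left(4 + \left(2 - -16\right)\right) 0 = \left(4 + \left(2 + 16\right)\right) 0 = \left(4 + 18\right) 0 = 22 \cdot 0 = 0$)
$T \left(-2\right)^{2} = 0 \left(-2\right)^{2} = 0 \cdot 4 = 0$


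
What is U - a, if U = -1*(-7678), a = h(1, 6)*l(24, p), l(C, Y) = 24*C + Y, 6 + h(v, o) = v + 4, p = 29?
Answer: 8283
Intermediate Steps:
h(v, o) = -2 + v (h(v, o) = -6 + (v + 4) = -6 + (4 + v) = -2 + v)
l(C, Y) = Y + 24*C
a = -605 (a = (-2 + 1)*(29 + 24*24) = -(29 + 576) = -1*605 = -605)
U = 7678
U - a = 7678 - 1*(-605) = 7678 + 605 = 8283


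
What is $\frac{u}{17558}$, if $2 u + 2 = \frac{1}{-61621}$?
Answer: $- \frac{123243}{2163883036} \approx -5.6955 \cdot 10^{-5}$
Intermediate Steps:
$u = - \frac{123243}{123242}$ ($u = -1 + \frac{1}{2 \left(-61621\right)} = -1 + \frac{1}{2} \left(- \frac{1}{61621}\right) = -1 - \frac{1}{123242} = - \frac{123243}{123242} \approx -1.0$)
$\frac{u}{17558} = - \frac{123243}{123242 \cdot 17558} = \left(- \frac{123243}{123242}\right) \frac{1}{17558} = - \frac{123243}{2163883036}$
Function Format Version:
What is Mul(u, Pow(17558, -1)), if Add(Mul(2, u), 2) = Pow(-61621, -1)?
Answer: Rational(-123243, 2163883036) ≈ -5.6955e-5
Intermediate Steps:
u = Rational(-123243, 123242) (u = Add(-1, Mul(Rational(1, 2), Pow(-61621, -1))) = Add(-1, Mul(Rational(1, 2), Rational(-1, 61621))) = Add(-1, Rational(-1, 123242)) = Rational(-123243, 123242) ≈ -1.0000)
Mul(u, Pow(17558, -1)) = Mul(Rational(-123243, 123242), Pow(17558, -1)) = Mul(Rational(-123243, 123242), Rational(1, 17558)) = Rational(-123243, 2163883036)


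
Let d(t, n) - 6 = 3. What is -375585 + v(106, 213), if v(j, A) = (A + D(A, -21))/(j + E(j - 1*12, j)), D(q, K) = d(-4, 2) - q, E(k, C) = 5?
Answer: -13896642/37 ≈ -3.7559e+5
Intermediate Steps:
d(t, n) = 9 (d(t, n) = 6 + 3 = 9)
D(q, K) = 9 - q
v(j, A) = 9/(5 + j) (v(j, A) = (A + (9 - A))/(j + 5) = 9/(5 + j))
-375585 + v(106, 213) = -375585 + 9/(5 + 106) = -375585 + 9/111 = -375585 + 9*(1/111) = -375585 + 3/37 = -13896642/37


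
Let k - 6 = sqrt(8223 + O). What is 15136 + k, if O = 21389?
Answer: 15142 + 2*sqrt(7403) ≈ 15314.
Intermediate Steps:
k = 6 + 2*sqrt(7403) (k = 6 + sqrt(8223 + 21389) = 6 + sqrt(29612) = 6 + 2*sqrt(7403) ≈ 178.08)
15136 + k = 15136 + (6 + 2*sqrt(7403)) = 15142 + 2*sqrt(7403)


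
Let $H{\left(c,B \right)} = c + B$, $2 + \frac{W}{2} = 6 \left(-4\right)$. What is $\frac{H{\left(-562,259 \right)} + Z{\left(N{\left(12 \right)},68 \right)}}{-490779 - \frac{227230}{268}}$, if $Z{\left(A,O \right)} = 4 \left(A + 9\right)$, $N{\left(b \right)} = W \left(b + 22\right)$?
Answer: $\frac{983426}{65878001} \approx 0.014928$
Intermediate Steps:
$W = -52$ ($W = -4 + 2 \cdot 6 \left(-4\right) = -4 + 2 \left(-24\right) = -4 - 48 = -52$)
$N{\left(b \right)} = -1144 - 52 b$ ($N{\left(b \right)} = - 52 \left(b + 22\right) = - 52 \left(22 + b\right) = -1144 - 52 b$)
$H{\left(c,B \right)} = B + c$
$Z{\left(A,O \right)} = 36 + 4 A$ ($Z{\left(A,O \right)} = 4 \left(9 + A\right) = 36 + 4 A$)
$\frac{H{\left(-562,259 \right)} + Z{\left(N{\left(12 \right)},68 \right)}}{-490779 - \frac{227230}{268}} = \frac{\left(259 - 562\right) + \left(36 + 4 \left(-1144 - 624\right)\right)}{-490779 - \frac{227230}{268}} = \frac{-303 + \left(36 + 4 \left(-1144 - 624\right)\right)}{-490779 - \frac{113615}{134}} = \frac{-303 + \left(36 + 4 \left(-1768\right)\right)}{-490779 - \frac{113615}{134}} = \frac{-303 + \left(36 - 7072\right)}{- \frac{65878001}{134}} = \left(-303 - 7036\right) \left(- \frac{134}{65878001}\right) = \left(-7339\right) \left(- \frac{134}{65878001}\right) = \frac{983426}{65878001}$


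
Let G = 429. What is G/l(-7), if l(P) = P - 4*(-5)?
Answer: 33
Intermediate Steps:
l(P) = 20 + P (l(P) = P + 20 = 20 + P)
G/l(-7) = 429/(20 - 7) = 429/13 = 429*(1/13) = 33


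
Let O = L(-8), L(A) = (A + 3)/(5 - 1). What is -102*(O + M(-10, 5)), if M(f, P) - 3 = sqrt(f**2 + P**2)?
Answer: -357/2 - 510*sqrt(5) ≈ -1318.9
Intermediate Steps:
L(A) = 3/4 + A/4 (L(A) = (3 + A)/4 = (3 + A)*(1/4) = 3/4 + A/4)
O = -5/4 (O = 3/4 + (1/4)*(-8) = 3/4 - 2 = -5/4 ≈ -1.2500)
M(f, P) = 3 + sqrt(P**2 + f**2) (M(f, P) = 3 + sqrt(f**2 + P**2) = 3 + sqrt(P**2 + f**2))
-102*(O + M(-10, 5)) = -102*(-5/4 + (3 + sqrt(5**2 + (-10)**2))) = -102*(-5/4 + (3 + sqrt(25 + 100))) = -102*(-5/4 + (3 + sqrt(125))) = -102*(-5/4 + (3 + 5*sqrt(5))) = -102*(7/4 + 5*sqrt(5)) = -357/2 - 510*sqrt(5)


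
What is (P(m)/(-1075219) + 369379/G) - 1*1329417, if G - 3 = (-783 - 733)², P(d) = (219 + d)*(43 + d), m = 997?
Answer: -172903529402593864/130059565459 ≈ -1.3294e+6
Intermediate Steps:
P(d) = (43 + d)*(219 + d)
G = 2298259 (G = 3 + (-783 - 733)² = 3 + (-1516)² = 3 + 2298256 = 2298259)
(P(m)/(-1075219) + 369379/G) - 1*1329417 = ((9417 + 997² + 262*997)/(-1075219) + 369379/2298259) - 1*1329417 = ((9417 + 994009 + 261214)*(-1/1075219) + 369379*(1/2298259)) - 1329417 = (1264640*(-1/1075219) + 19441/120961) - 1329417 = (-1264640/1075219 + 19441/120961) - 1329417 = -132068786461/130059565459 - 1329417 = -172903529402593864/130059565459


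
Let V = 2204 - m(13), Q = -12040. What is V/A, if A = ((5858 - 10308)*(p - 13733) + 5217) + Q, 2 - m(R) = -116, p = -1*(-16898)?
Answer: -2086/14091073 ≈ -0.00014804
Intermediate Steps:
p = 16898
m(R) = 118 (m(R) = 2 - 1*(-116) = 2 + 116 = 118)
A = -14091073 (A = ((5858 - 10308)*(16898 - 13733) + 5217) - 12040 = (-4450*3165 + 5217) - 12040 = (-14084250 + 5217) - 12040 = -14079033 - 12040 = -14091073)
V = 2086 (V = 2204 - 1*118 = 2204 - 118 = 2086)
V/A = 2086/(-14091073) = 2086*(-1/14091073) = -2086/14091073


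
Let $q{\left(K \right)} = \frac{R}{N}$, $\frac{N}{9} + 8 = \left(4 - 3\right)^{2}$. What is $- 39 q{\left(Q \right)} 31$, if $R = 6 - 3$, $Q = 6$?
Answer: $\frac{403}{7} \approx 57.571$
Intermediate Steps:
$N = -63$ ($N = -72 + 9 \left(4 - 3\right)^{2} = -72 + 9 \cdot 1^{2} = -72 + 9 \cdot 1 = -72 + 9 = -63$)
$R = 3$
$q{\left(K \right)} = - \frac{1}{21}$ ($q{\left(K \right)} = \frac{3}{-63} = 3 \left(- \frac{1}{63}\right) = - \frac{1}{21}$)
$- 39 q{\left(Q \right)} 31 = \left(-39\right) \left(- \frac{1}{21}\right) 31 = \frac{13}{7} \cdot 31 = \frac{403}{7}$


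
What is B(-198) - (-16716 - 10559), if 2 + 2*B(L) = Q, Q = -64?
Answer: 27242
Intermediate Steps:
B(L) = -33 (B(L) = -1 + (½)*(-64) = -1 - 32 = -33)
B(-198) - (-16716 - 10559) = -33 - (-16716 - 10559) = -33 - 1*(-27275) = -33 + 27275 = 27242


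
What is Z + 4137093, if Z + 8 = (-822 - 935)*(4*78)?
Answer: 3588901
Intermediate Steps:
Z = -548192 (Z = -8 + (-822 - 935)*(4*78) = -8 - 1757*312 = -8 - 548184 = -548192)
Z + 4137093 = -548192 + 4137093 = 3588901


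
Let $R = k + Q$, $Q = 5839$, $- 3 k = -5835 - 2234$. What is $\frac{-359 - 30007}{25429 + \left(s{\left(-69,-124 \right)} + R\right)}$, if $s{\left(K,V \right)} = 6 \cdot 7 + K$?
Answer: $- \frac{45549}{50896} \approx -0.89494$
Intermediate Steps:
$k = \frac{8069}{3}$ ($k = - \frac{-5835 - 2234}{3} = \left(- \frac{1}{3}\right) \left(-8069\right) = \frac{8069}{3} \approx 2689.7$)
$s{\left(K,V \right)} = 42 + K$
$R = \frac{25586}{3}$ ($R = \frac{8069}{3} + 5839 = \frac{25586}{3} \approx 8528.7$)
$\frac{-359 - 30007}{25429 + \left(s{\left(-69,-124 \right)} + R\right)} = \frac{-359 - 30007}{25429 + \left(\left(42 - 69\right) + \frac{25586}{3}\right)} = - \frac{30366}{25429 + \left(-27 + \frac{25586}{3}\right)} = - \frac{30366}{25429 + \frac{25505}{3}} = - \frac{30366}{\frac{101792}{3}} = \left(-30366\right) \frac{3}{101792} = - \frac{45549}{50896}$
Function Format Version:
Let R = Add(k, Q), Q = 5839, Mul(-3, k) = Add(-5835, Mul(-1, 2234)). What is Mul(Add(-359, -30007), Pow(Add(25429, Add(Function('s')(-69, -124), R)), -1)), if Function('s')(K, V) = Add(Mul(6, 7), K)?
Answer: Rational(-45549, 50896) ≈ -0.89494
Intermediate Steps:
k = Rational(8069, 3) (k = Mul(Rational(-1, 3), Add(-5835, Mul(-1, 2234))) = Mul(Rational(-1, 3), Add(-5835, -2234)) = Mul(Rational(-1, 3), -8069) = Rational(8069, 3) ≈ 2689.7)
Function('s')(K, V) = Add(42, K)
R = Rational(25586, 3) (R = Add(Rational(8069, 3), 5839) = Rational(25586, 3) ≈ 8528.7)
Mul(Add(-359, -30007), Pow(Add(25429, Add(Function('s')(-69, -124), R)), -1)) = Mul(Add(-359, -30007), Pow(Add(25429, Add(Add(42, -69), Rational(25586, 3))), -1)) = Mul(-30366, Pow(Add(25429, Add(-27, Rational(25586, 3))), -1)) = Mul(-30366, Pow(Add(25429, Rational(25505, 3)), -1)) = Mul(-30366, Pow(Rational(101792, 3), -1)) = Mul(-30366, Rational(3, 101792)) = Rational(-45549, 50896)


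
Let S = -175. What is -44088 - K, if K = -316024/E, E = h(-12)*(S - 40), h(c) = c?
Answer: -28357754/645 ≈ -43966.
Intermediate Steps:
E = 2580 (E = -12*(-175 - 40) = -12*(-215) = 2580)
K = -79006/645 (K = -316024/2580 = -316024*1/2580 = -79006/645 ≈ -122.49)
-44088 - K = -44088 - 1*(-79006/645) = -44088 + 79006/645 = -28357754/645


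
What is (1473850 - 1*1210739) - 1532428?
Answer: -1269317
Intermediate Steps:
(1473850 - 1*1210739) - 1532428 = (1473850 - 1210739) - 1532428 = 263111 - 1532428 = -1269317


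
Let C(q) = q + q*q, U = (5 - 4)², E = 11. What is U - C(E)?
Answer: -131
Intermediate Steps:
U = 1 (U = 1² = 1)
C(q) = q + q²
U - C(E) = 1 - 11*(1 + 11) = 1 - 11*12 = 1 - 1*132 = 1 - 132 = -131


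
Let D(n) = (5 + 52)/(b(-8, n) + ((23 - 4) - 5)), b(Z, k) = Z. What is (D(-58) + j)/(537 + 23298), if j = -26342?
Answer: -3511/3178 ≈ -1.1048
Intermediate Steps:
D(n) = 19/2 (D(n) = (5 + 52)/(-8 + ((23 - 4) - 5)) = 57/(-8 + (19 - 5)) = 57/(-8 + 14) = 57/6 = 57*(1/6) = 19/2)
(D(-58) + j)/(537 + 23298) = (19/2 - 26342)/(537 + 23298) = -52665/2/23835 = -52665/2*1/23835 = -3511/3178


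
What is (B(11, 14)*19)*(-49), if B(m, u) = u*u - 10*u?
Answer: -52136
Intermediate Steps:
B(m, u) = u² - 10*u
(B(11, 14)*19)*(-49) = ((14*(-10 + 14))*19)*(-49) = ((14*4)*19)*(-49) = (56*19)*(-49) = 1064*(-49) = -52136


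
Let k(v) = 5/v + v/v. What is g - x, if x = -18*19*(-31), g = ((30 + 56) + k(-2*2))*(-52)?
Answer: -15061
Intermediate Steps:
k(v) = 1 + 5/v (k(v) = 5/v + 1 = 1 + 5/v)
g = -4459 (g = ((30 + 56) + (5 - 2*2)/((-2*2)))*(-52) = (86 + (5 - 4)/(-4))*(-52) = (86 - ¼*1)*(-52) = (86 - ¼)*(-52) = (343/4)*(-52) = -4459)
x = 10602 (x = -342*(-31) = 10602)
g - x = -4459 - 1*10602 = -4459 - 10602 = -15061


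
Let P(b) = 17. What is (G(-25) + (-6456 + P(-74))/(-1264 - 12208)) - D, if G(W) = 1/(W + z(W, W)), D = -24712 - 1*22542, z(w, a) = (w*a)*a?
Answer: 4981491452039/105418400 ≈ 47255.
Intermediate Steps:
z(w, a) = w*a**2 (z(w, a) = (a*w)*a = w*a**2)
D = -47254 (D = -24712 - 22542 = -47254)
G(W) = 1/(W + W**3) (G(W) = 1/(W + W*W**2) = 1/(W + W**3))
(G(-25) + (-6456 + P(-74))/(-1264 - 12208)) - D = (1/(-25 + (-25)**3) + (-6456 + 17)/(-1264 - 12208)) - 1*(-47254) = (1/(-25 - 15625) - 6439/(-13472)) + 47254 = (1/(-15650) - 6439*(-1/13472)) + 47254 = (-1/15650 + 6439/13472) + 47254 = 50378439/105418400 + 47254 = 4981491452039/105418400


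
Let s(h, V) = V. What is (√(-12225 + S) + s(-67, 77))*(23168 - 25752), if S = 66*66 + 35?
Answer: -198968 - 2584*I*√7834 ≈ -1.9897e+5 - 2.2871e+5*I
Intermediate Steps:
S = 4391 (S = 4356 + 35 = 4391)
(√(-12225 + S) + s(-67, 77))*(23168 - 25752) = (√(-12225 + 4391) + 77)*(23168 - 25752) = (√(-7834) + 77)*(-2584) = (I*√7834 + 77)*(-2584) = (77 + I*√7834)*(-2584) = -198968 - 2584*I*√7834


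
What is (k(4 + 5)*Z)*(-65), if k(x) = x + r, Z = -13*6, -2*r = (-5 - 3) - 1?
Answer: 68445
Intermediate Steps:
r = 9/2 (r = -((-5 - 3) - 1)/2 = -(-8 - 1)/2 = -1/2*(-9) = 9/2 ≈ 4.5000)
Z = -78
k(x) = 9/2 + x (k(x) = x + 9/2 = 9/2 + x)
(k(4 + 5)*Z)*(-65) = ((9/2 + (4 + 5))*(-78))*(-65) = ((9/2 + 9)*(-78))*(-65) = ((27/2)*(-78))*(-65) = -1053*(-65) = 68445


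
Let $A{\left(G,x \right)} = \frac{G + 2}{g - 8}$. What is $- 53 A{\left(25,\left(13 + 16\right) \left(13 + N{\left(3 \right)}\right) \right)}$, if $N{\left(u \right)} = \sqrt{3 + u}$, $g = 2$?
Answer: $\frac{477}{2} \approx 238.5$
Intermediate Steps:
$A{\left(G,x \right)} = - \frac{1}{3} - \frac{G}{6}$ ($A{\left(G,x \right)} = \frac{G + 2}{2 - 8} = \frac{2 + G}{-6} = \left(2 + G\right) \left(- \frac{1}{6}\right) = - \frac{1}{3} - \frac{G}{6}$)
$- 53 A{\left(25,\left(13 + 16\right) \left(13 + N{\left(3 \right)}\right) \right)} = - 53 \left(- \frac{1}{3} - \frac{25}{6}\right) = \left(-53\right) \left(- \frac{9}{2}\right) = \frac{477}{2}$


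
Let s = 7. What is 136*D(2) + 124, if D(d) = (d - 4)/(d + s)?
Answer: 844/9 ≈ 93.778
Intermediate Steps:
D(d) = (-4 + d)/(7 + d) (D(d) = (d - 4)/(d + 7) = (-4 + d)/(7 + d))
136*D(2) + 124 = 136*((-4 + 2)/(7 + 2)) + 124 = 136*(-2/9) + 124 = -272/9 + 124 = 844/9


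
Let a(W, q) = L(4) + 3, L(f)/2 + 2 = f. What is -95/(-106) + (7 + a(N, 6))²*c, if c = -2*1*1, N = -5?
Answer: -41457/106 ≈ -391.10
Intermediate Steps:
L(f) = -4 + 2*f
c = -2 (c = -2*1 = -2)
a(W, q) = 7 (a(W, q) = (-4 + 2*4) + 3 = (-4 + 8) + 3 = 4 + 3 = 7)
-95/(-106) + (7 + a(N, 6))²*c = -95/(-106) + (7 + 7)²*(-2) = -95*(-1/106) + 14²*(-2) = 95/106 + 196*(-2) = 95/106 - 392 = -41457/106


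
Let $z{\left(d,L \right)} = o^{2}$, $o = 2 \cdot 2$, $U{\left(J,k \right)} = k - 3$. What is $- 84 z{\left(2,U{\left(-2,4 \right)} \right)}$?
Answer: $-1344$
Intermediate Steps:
$U{\left(J,k \right)} = -3 + k$
$o = 4$
$z{\left(d,L \right)} = 16$ ($z{\left(d,L \right)} = 4^{2} = 16$)
$- 84 z{\left(2,U{\left(-2,4 \right)} \right)} = \left(-84\right) 16 = -1344$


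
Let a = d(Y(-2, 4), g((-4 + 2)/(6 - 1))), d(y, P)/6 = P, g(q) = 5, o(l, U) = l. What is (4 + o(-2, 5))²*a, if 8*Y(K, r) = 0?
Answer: 120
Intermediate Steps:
Y(K, r) = 0 (Y(K, r) = (⅛)*0 = 0)
d(y, P) = 6*P
a = 30 (a = 6*5 = 30)
(4 + o(-2, 5))²*a = (4 - 2)²*30 = 2²*30 = 4*30 = 120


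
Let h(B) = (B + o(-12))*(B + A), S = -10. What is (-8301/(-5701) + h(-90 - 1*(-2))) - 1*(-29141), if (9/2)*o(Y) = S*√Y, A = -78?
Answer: 249421350/5701 + 6640*I*√3/9 ≈ 43750.0 + 1277.9*I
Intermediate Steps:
o(Y) = -20*√Y/9 (o(Y) = 2*(-10*√Y)/9 = -20*√Y/9)
h(B) = (-78 + B)*(B - 40*I*√3/9) (h(B) = (B - 40*I*√3/9)*(B - 78) = (B - 40*I*√3/9)*(-78 + B) = (-78 + B)*(B - 40*I*√3/9))
(-8301/(-5701) + h(-90 - 1*(-2))) - 1*(-29141) = (-8301/(-5701) + ((-90 - 1*(-2))² - 78*(-90 - 1*(-2)) + 1040*I*√3/3 - 40*I*(-90 - 1*(-2))*√3/9)) - 1*(-29141) = (-8301*(-1/5701) + ((-90 + 2)² - 78*(-90 + 2) + 1040*I*√3/3 - 40*I*(-90 + 2)*√3/9)) + 29141 = (8301/5701 + ((-88)² - 78*(-88) + 1040*I*√3/3 - 40/9*I*(-88)*√3)) + 29141 = (8301/5701 + (7744 + 6864 + 1040*I*√3/3 + 3520*I*√3/9)) + 29141 = (8301/5701 + (14608 + 6640*I*√3/9)) + 29141 = (83288509/5701 + 6640*I*√3/9) + 29141 = 249421350/5701 + 6640*I*√3/9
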